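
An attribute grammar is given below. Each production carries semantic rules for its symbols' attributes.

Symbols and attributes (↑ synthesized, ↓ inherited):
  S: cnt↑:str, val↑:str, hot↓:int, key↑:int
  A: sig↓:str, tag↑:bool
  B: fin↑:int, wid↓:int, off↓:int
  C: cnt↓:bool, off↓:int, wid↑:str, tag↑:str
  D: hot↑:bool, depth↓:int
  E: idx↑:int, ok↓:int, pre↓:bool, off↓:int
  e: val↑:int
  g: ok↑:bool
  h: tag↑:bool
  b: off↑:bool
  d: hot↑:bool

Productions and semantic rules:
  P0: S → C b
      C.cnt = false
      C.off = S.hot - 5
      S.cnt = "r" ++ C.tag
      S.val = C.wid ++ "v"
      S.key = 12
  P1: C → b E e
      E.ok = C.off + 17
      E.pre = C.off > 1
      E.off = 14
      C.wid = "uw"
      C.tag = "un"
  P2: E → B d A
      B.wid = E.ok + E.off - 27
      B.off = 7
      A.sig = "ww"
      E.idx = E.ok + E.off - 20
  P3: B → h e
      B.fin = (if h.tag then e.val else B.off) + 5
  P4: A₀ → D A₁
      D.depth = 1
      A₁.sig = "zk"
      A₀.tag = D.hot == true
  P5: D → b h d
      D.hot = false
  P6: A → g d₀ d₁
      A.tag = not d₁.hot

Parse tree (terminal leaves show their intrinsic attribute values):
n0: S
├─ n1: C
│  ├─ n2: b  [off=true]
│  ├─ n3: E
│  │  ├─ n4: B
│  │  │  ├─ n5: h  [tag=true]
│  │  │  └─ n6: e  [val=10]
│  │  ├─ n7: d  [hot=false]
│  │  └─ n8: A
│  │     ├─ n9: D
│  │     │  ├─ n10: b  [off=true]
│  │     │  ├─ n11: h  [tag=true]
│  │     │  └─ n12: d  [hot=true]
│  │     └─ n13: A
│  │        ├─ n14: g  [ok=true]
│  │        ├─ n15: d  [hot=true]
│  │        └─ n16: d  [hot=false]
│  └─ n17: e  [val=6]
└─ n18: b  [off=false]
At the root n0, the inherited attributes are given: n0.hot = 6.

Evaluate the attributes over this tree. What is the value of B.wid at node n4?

1. n0.hot = 6  [given at root]
2. n1.cnt = false  [false]
3. n1.off = 1  [S.hot - 5]
4. n2.off = true  [terminal]
5. n3.ok = 18  [C.off + 17]
6. n3.pre = false  [C.off > 1]
7. n3.off = 14  [14]
8. n4.wid = 5  [E.ok + E.off - 27]
9. n4.off = 7  [7]
10. n5.tag = true  [terminal]
11. n6.val = 10  [terminal]
12. n4.fin = 15  [(if h.tag then e.val else B.off) + 5]
13. n7.hot = false  [terminal]
14. n8.sig = "ww"  ["ww"]
15. n9.depth = 1  [1]
16. n10.off = true  [terminal]
17. n11.tag = true  [terminal]
18. n12.hot = true  [terminal]
19. n9.hot = false  [false]
20. n13.sig = "zk"  ["zk"]
21. n14.ok = true  [terminal]
22. n15.hot = true  [terminal]
23. n16.hot = false  [terminal]
24. n13.tag = true  [not d₁.hot]
25. n8.tag = false  [D.hot == true]
26. n3.idx = 12  [E.ok + E.off - 20]
27. n17.val = 6  [terminal]
28. n1.wid = "uw"  ["uw"]
29. n1.tag = "un"  ["un"]
30. n18.off = false  [terminal]
31. n0.cnt = "run"  ["r" ++ C.tag]
32. n0.val = "uwv"  [C.wid ++ "v"]
33. n0.key = 12  [12]

5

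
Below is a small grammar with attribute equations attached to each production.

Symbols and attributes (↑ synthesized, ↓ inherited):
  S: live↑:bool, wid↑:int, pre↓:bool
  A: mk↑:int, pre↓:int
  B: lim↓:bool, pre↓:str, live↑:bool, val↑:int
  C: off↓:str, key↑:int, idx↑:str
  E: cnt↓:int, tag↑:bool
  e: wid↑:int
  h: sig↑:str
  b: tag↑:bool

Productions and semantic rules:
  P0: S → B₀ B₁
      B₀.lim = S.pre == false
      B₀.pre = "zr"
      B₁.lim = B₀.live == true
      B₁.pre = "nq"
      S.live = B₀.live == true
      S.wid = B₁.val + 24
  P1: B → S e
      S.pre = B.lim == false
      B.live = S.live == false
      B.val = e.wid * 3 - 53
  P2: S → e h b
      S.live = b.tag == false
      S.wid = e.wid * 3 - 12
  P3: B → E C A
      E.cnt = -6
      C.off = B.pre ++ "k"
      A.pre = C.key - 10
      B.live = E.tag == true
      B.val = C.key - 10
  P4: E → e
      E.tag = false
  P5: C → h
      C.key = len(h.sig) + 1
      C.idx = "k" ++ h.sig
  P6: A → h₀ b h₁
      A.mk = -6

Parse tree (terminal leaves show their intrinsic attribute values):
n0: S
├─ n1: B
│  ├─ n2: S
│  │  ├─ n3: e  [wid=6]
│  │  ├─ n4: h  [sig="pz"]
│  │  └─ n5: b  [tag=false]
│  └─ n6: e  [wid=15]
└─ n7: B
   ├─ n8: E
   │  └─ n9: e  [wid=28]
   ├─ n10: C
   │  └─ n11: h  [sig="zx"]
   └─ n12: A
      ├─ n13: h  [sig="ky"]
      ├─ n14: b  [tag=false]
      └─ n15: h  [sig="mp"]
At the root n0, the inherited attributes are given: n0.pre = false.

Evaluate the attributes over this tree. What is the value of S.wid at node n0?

1. n0.pre = false  [given at root]
2. n1.lim = true  [S.pre == false]
3. n1.pre = "zr"  ["zr"]
4. n2.pre = false  [B.lim == false]
5. n3.wid = 6  [terminal]
6. n4.sig = "pz"  [terminal]
7. n5.tag = false  [terminal]
8. n2.live = true  [b.tag == false]
9. n2.wid = 6  [e.wid * 3 - 12]
10. n6.wid = 15  [terminal]
11. n1.live = false  [S.live == false]
12. n1.val = -8  [e.wid * 3 - 53]
13. n7.lim = false  [B₀.live == true]
14. n7.pre = "nq"  ["nq"]
15. n8.cnt = -6  [-6]
16. n9.wid = 28  [terminal]
17. n8.tag = false  [false]
18. n10.off = "nqk"  [B.pre ++ "k"]
19. n11.sig = "zx"  [terminal]
20. n10.key = 3  [len(h.sig) + 1]
21. n10.idx = "kzx"  ["k" ++ h.sig]
22. n12.pre = -7  [C.key - 10]
23. n13.sig = "ky"  [terminal]
24. n14.tag = false  [terminal]
25. n15.sig = "mp"  [terminal]
26. n12.mk = -6  [-6]
27. n7.live = false  [E.tag == true]
28. n7.val = -7  [C.key - 10]
29. n0.live = false  [B₀.live == true]
30. n0.wid = 17  [B₁.val + 24]

17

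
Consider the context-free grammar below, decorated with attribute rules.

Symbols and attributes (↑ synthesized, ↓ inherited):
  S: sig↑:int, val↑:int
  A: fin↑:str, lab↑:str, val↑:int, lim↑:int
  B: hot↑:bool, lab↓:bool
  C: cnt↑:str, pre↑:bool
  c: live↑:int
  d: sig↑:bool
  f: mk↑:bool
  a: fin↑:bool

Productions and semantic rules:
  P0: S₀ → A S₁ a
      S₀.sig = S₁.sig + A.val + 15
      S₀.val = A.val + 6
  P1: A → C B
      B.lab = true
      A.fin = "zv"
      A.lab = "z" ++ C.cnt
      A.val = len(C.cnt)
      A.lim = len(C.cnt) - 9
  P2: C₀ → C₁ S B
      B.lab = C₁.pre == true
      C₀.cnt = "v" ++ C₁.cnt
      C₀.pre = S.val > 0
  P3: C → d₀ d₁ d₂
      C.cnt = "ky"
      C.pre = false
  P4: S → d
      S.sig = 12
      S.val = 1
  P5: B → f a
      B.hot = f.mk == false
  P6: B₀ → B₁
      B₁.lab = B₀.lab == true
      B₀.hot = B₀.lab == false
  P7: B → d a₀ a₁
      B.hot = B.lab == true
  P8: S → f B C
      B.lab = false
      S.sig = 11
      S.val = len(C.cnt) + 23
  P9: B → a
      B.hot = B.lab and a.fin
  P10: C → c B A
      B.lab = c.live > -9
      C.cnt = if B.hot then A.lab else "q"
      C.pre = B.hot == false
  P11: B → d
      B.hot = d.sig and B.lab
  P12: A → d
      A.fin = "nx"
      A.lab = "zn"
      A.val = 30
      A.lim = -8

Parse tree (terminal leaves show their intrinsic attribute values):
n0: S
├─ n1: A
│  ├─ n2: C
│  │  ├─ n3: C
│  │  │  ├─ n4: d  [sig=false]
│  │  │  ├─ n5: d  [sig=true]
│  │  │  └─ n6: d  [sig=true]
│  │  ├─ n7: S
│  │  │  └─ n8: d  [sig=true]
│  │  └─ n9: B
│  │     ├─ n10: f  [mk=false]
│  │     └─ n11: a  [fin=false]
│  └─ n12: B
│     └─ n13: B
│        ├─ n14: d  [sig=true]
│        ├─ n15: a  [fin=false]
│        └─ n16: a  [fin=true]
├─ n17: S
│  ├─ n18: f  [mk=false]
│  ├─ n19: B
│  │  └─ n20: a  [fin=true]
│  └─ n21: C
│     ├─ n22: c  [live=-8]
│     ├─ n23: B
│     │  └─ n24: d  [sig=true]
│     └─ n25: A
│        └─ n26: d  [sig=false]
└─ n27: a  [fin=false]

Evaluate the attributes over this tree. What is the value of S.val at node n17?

25

1. n4.sig = false  [terminal]
2. n5.sig = true  [terminal]
3. n6.sig = true  [terminal]
4. n3.cnt = "ky"  ["ky"]
5. n3.pre = false  [false]
6. n8.sig = true  [terminal]
7. n7.sig = 12  [12]
8. n7.val = 1  [1]
9. n9.lab = false  [C₁.pre == true]
10. n10.mk = false  [terminal]
11. n11.fin = false  [terminal]
12. n9.hot = true  [f.mk == false]
13. n2.cnt = "vky"  ["v" ++ C₁.cnt]
14. n2.pre = true  [S.val > 0]
15. n12.lab = true  [true]
16. n13.lab = true  [B₀.lab == true]
17. n14.sig = true  [terminal]
18. n15.fin = false  [terminal]
19. n16.fin = true  [terminal]
20. n13.hot = true  [B.lab == true]
21. n12.hot = false  [B₀.lab == false]
22. n1.fin = "zv"  ["zv"]
23. n1.lab = "zvky"  ["z" ++ C.cnt]
24. n1.val = 3  [len(C.cnt)]
25. n1.lim = -6  [len(C.cnt) - 9]
26. n18.mk = false  [terminal]
27. n19.lab = false  [false]
28. n20.fin = true  [terminal]
29. n19.hot = false  [B.lab and a.fin]
30. n22.live = -8  [terminal]
31. n23.lab = true  [c.live > -9]
32. n24.sig = true  [terminal]
33. n23.hot = true  [d.sig and B.lab]
34. n26.sig = false  [terminal]
35. n25.fin = "nx"  ["nx"]
36. n25.lab = "zn"  ["zn"]
37. n25.val = 30  [30]
38. n25.lim = -8  [-8]
39. n21.cnt = "zn"  [if B.hot then A.lab else "q"]
40. n21.pre = false  [B.hot == false]
41. n17.sig = 11  [11]
42. n17.val = 25  [len(C.cnt) + 23]
43. n27.fin = false  [terminal]
44. n0.sig = 29  [S₁.sig + A.val + 15]
45. n0.val = 9  [A.val + 6]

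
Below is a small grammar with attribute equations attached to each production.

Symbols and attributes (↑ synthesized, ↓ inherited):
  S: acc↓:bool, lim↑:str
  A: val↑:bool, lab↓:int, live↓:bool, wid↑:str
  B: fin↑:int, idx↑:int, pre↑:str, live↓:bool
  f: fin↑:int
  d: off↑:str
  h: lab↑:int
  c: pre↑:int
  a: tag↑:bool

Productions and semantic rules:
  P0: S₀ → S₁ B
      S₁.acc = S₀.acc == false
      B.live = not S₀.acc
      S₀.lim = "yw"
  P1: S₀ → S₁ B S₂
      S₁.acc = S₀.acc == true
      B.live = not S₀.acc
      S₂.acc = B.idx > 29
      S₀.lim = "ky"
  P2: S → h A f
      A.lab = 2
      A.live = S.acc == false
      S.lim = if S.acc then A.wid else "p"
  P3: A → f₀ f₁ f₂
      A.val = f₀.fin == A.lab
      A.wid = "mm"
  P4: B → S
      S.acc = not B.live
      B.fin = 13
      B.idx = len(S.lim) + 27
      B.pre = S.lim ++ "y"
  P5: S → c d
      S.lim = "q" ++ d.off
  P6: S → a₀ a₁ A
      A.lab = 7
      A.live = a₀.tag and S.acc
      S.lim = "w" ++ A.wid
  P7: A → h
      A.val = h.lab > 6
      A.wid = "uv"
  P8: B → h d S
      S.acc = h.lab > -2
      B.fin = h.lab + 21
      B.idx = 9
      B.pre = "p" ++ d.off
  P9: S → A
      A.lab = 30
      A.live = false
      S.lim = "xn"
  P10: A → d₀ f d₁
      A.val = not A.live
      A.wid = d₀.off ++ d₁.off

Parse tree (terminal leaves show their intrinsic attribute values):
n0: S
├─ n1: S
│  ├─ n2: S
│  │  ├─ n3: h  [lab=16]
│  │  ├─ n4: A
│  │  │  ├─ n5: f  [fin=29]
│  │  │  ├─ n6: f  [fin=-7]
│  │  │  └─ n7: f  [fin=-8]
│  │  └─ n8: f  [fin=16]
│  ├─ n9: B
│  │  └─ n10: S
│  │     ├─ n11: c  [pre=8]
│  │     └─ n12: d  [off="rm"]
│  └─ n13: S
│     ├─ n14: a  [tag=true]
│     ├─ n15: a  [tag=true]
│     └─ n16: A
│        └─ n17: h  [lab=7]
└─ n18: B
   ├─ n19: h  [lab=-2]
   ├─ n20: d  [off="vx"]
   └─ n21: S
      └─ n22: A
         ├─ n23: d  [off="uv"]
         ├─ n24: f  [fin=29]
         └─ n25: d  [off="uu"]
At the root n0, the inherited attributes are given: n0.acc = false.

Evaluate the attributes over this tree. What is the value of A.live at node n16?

true

1. n0.acc = false  [given at root]
2. n1.acc = true  [S₀.acc == false]
3. n2.acc = true  [S₀.acc == true]
4. n3.lab = 16  [terminal]
5. n4.lab = 2  [2]
6. n4.live = false  [S.acc == false]
7. n5.fin = 29  [terminal]
8. n6.fin = -7  [terminal]
9. n7.fin = -8  [terminal]
10. n4.val = false  [f₀.fin == A.lab]
11. n4.wid = "mm"  ["mm"]
12. n8.fin = 16  [terminal]
13. n2.lim = "mm"  [if S.acc then A.wid else "p"]
14. n9.live = false  [not S₀.acc]
15. n10.acc = true  [not B.live]
16. n11.pre = 8  [terminal]
17. n12.off = "rm"  [terminal]
18. n10.lim = "qrm"  ["q" ++ d.off]
19. n9.fin = 13  [13]
20. n9.idx = 30  [len(S.lim) + 27]
21. n9.pre = "qrmy"  [S.lim ++ "y"]
22. n13.acc = true  [B.idx > 29]
23. n14.tag = true  [terminal]
24. n15.tag = true  [terminal]
25. n16.lab = 7  [7]
26. n16.live = true  [a₀.tag and S.acc]
27. n17.lab = 7  [terminal]
28. n16.val = true  [h.lab > 6]
29. n16.wid = "uv"  ["uv"]
30. n13.lim = "wuv"  ["w" ++ A.wid]
31. n1.lim = "ky"  ["ky"]
32. n18.live = true  [not S₀.acc]
33. n19.lab = -2  [terminal]
34. n20.off = "vx"  [terminal]
35. n21.acc = false  [h.lab > -2]
36. n22.lab = 30  [30]
37. n22.live = false  [false]
38. n23.off = "uv"  [terminal]
39. n24.fin = 29  [terminal]
40. n25.off = "uu"  [terminal]
41. n22.val = true  [not A.live]
42. n22.wid = "uvuu"  [d₀.off ++ d₁.off]
43. n21.lim = "xn"  ["xn"]
44. n18.fin = 19  [h.lab + 21]
45. n18.idx = 9  [9]
46. n18.pre = "pvx"  ["p" ++ d.off]
47. n0.lim = "yw"  ["yw"]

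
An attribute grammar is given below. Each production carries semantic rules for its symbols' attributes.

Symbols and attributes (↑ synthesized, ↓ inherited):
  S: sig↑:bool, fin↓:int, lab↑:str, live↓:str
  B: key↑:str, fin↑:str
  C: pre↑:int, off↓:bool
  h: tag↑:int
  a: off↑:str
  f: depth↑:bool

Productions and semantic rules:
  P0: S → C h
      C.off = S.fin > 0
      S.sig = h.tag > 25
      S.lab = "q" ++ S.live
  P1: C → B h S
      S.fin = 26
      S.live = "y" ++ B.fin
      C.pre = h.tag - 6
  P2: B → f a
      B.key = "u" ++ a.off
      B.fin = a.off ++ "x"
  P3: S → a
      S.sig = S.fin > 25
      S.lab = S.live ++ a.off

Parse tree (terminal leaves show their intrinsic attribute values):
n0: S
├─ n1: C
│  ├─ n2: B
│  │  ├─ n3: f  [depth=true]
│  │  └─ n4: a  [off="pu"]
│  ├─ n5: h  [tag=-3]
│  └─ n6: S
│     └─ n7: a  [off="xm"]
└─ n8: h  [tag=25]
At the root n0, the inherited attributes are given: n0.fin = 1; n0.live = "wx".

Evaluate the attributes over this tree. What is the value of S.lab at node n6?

1. n0.fin = 1  [given at root]
2. n0.live = "wx"  [given at root]
3. n1.off = true  [S.fin > 0]
4. n3.depth = true  [terminal]
5. n4.off = "pu"  [terminal]
6. n2.key = "upu"  ["u" ++ a.off]
7. n2.fin = "pux"  [a.off ++ "x"]
8. n5.tag = -3  [terminal]
9. n6.fin = 26  [26]
10. n6.live = "ypux"  ["y" ++ B.fin]
11. n7.off = "xm"  [terminal]
12. n6.sig = true  [S.fin > 25]
13. n6.lab = "ypuxxm"  [S.live ++ a.off]
14. n1.pre = -9  [h.tag - 6]
15. n8.tag = 25  [terminal]
16. n0.sig = false  [h.tag > 25]
17. n0.lab = "qwx"  ["q" ++ S.live]

"ypuxxm"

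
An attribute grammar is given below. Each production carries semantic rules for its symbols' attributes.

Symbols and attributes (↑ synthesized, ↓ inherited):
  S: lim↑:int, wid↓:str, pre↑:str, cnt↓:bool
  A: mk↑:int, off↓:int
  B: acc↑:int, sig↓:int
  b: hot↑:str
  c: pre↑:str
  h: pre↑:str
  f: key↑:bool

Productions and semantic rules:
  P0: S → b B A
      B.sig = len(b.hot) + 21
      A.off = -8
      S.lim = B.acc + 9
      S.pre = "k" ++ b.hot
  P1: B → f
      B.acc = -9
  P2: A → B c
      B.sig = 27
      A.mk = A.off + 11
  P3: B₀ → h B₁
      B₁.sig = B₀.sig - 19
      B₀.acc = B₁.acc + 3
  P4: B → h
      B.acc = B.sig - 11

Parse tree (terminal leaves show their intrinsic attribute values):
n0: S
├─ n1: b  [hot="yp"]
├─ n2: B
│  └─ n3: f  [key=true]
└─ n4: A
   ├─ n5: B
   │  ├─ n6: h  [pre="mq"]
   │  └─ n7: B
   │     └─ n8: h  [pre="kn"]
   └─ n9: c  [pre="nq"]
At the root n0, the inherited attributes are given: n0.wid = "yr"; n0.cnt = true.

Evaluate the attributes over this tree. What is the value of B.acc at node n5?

0

1. n0.wid = "yr"  [given at root]
2. n0.cnt = true  [given at root]
3. n1.hot = "yp"  [terminal]
4. n2.sig = 23  [len(b.hot) + 21]
5. n3.key = true  [terminal]
6. n2.acc = -9  [-9]
7. n4.off = -8  [-8]
8. n5.sig = 27  [27]
9. n6.pre = "mq"  [terminal]
10. n7.sig = 8  [B₀.sig - 19]
11. n8.pre = "kn"  [terminal]
12. n7.acc = -3  [B.sig - 11]
13. n5.acc = 0  [B₁.acc + 3]
14. n9.pre = "nq"  [terminal]
15. n4.mk = 3  [A.off + 11]
16. n0.lim = 0  [B.acc + 9]
17. n0.pre = "kyp"  ["k" ++ b.hot]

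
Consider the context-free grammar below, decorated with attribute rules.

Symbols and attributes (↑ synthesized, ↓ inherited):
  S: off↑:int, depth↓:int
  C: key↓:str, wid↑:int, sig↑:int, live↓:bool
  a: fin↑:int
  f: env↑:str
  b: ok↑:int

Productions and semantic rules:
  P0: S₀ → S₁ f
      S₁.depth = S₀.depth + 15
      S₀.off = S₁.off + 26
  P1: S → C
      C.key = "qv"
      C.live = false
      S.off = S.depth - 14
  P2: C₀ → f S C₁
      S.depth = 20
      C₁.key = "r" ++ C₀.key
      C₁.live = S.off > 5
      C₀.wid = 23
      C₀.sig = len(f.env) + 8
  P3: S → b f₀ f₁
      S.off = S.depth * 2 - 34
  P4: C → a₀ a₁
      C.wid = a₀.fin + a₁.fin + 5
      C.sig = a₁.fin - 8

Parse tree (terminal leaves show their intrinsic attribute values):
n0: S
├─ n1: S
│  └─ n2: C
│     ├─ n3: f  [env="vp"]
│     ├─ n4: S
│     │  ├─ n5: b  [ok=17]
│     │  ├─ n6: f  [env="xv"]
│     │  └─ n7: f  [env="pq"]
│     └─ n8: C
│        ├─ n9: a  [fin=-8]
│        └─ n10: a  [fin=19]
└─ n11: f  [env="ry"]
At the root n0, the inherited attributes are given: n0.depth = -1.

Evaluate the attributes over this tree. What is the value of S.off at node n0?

26

1. n0.depth = -1  [given at root]
2. n1.depth = 14  [S₀.depth + 15]
3. n2.key = "qv"  ["qv"]
4. n2.live = false  [false]
5. n3.env = "vp"  [terminal]
6. n4.depth = 20  [20]
7. n5.ok = 17  [terminal]
8. n6.env = "xv"  [terminal]
9. n7.env = "pq"  [terminal]
10. n4.off = 6  [S.depth * 2 - 34]
11. n8.key = "rqv"  ["r" ++ C₀.key]
12. n8.live = true  [S.off > 5]
13. n9.fin = -8  [terminal]
14. n10.fin = 19  [terminal]
15. n8.wid = 16  [a₀.fin + a₁.fin + 5]
16. n8.sig = 11  [a₁.fin - 8]
17. n2.wid = 23  [23]
18. n2.sig = 10  [len(f.env) + 8]
19. n1.off = 0  [S.depth - 14]
20. n11.env = "ry"  [terminal]
21. n0.off = 26  [S₁.off + 26]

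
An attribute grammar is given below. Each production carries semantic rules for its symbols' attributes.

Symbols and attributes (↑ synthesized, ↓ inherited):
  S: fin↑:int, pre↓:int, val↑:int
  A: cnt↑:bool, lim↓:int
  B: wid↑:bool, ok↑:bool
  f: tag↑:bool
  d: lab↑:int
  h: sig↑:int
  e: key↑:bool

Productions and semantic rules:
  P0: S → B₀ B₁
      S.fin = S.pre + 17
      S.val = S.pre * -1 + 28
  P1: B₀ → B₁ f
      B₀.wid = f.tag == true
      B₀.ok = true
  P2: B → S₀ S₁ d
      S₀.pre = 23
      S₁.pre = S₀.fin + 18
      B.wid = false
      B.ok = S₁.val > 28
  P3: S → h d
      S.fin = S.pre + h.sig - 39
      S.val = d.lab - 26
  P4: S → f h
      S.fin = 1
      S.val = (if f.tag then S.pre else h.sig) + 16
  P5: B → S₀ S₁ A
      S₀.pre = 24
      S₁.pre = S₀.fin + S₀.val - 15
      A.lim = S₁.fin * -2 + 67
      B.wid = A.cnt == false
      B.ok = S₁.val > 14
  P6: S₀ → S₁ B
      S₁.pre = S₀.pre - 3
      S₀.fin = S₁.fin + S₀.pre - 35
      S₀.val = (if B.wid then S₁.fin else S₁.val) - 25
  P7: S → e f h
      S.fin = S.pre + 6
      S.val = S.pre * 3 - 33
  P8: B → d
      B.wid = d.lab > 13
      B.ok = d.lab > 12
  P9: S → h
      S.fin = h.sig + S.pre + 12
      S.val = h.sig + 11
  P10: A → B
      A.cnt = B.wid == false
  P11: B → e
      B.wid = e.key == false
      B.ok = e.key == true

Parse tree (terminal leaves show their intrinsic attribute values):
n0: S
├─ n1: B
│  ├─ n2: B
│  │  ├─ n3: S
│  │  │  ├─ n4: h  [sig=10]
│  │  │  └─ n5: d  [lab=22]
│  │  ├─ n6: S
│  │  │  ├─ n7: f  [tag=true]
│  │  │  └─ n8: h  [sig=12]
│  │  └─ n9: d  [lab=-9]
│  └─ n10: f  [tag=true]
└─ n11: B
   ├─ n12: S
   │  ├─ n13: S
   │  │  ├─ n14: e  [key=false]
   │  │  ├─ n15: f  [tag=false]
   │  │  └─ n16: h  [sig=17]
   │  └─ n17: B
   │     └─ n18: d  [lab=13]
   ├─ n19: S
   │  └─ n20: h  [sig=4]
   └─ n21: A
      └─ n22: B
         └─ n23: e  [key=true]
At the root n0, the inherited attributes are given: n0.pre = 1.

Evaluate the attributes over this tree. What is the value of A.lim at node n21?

1. n0.pre = 1  [given at root]
2. n3.pre = 23  [23]
3. n4.sig = 10  [terminal]
4. n5.lab = 22  [terminal]
5. n3.fin = -6  [S.pre + h.sig - 39]
6. n3.val = -4  [d.lab - 26]
7. n6.pre = 12  [S₀.fin + 18]
8. n7.tag = true  [terminal]
9. n8.sig = 12  [terminal]
10. n6.fin = 1  [1]
11. n6.val = 28  [(if f.tag then S.pre else h.sig) + 16]
12. n9.lab = -9  [terminal]
13. n2.wid = false  [false]
14. n2.ok = false  [S₁.val > 28]
15. n10.tag = true  [terminal]
16. n1.wid = true  [f.tag == true]
17. n1.ok = true  [true]
18. n12.pre = 24  [24]
19. n13.pre = 21  [S₀.pre - 3]
20. n14.key = false  [terminal]
21. n15.tag = false  [terminal]
22. n16.sig = 17  [terminal]
23. n13.fin = 27  [S.pre + 6]
24. n13.val = 30  [S.pre * 3 - 33]
25. n18.lab = 13  [terminal]
26. n17.wid = false  [d.lab > 13]
27. n17.ok = true  [d.lab > 12]
28. n12.fin = 16  [S₁.fin + S₀.pre - 35]
29. n12.val = 5  [(if B.wid then S₁.fin else S₁.val) - 25]
30. n19.pre = 6  [S₀.fin + S₀.val - 15]
31. n20.sig = 4  [terminal]
32. n19.fin = 22  [h.sig + S.pre + 12]
33. n19.val = 15  [h.sig + 11]
34. n21.lim = 23  [S₁.fin * -2 + 67]
35. n23.key = true  [terminal]
36. n22.wid = false  [e.key == false]
37. n22.ok = true  [e.key == true]
38. n21.cnt = true  [B.wid == false]
39. n11.wid = false  [A.cnt == false]
40. n11.ok = true  [S₁.val > 14]
41. n0.fin = 18  [S.pre + 17]
42. n0.val = 27  [S.pre * -1 + 28]

23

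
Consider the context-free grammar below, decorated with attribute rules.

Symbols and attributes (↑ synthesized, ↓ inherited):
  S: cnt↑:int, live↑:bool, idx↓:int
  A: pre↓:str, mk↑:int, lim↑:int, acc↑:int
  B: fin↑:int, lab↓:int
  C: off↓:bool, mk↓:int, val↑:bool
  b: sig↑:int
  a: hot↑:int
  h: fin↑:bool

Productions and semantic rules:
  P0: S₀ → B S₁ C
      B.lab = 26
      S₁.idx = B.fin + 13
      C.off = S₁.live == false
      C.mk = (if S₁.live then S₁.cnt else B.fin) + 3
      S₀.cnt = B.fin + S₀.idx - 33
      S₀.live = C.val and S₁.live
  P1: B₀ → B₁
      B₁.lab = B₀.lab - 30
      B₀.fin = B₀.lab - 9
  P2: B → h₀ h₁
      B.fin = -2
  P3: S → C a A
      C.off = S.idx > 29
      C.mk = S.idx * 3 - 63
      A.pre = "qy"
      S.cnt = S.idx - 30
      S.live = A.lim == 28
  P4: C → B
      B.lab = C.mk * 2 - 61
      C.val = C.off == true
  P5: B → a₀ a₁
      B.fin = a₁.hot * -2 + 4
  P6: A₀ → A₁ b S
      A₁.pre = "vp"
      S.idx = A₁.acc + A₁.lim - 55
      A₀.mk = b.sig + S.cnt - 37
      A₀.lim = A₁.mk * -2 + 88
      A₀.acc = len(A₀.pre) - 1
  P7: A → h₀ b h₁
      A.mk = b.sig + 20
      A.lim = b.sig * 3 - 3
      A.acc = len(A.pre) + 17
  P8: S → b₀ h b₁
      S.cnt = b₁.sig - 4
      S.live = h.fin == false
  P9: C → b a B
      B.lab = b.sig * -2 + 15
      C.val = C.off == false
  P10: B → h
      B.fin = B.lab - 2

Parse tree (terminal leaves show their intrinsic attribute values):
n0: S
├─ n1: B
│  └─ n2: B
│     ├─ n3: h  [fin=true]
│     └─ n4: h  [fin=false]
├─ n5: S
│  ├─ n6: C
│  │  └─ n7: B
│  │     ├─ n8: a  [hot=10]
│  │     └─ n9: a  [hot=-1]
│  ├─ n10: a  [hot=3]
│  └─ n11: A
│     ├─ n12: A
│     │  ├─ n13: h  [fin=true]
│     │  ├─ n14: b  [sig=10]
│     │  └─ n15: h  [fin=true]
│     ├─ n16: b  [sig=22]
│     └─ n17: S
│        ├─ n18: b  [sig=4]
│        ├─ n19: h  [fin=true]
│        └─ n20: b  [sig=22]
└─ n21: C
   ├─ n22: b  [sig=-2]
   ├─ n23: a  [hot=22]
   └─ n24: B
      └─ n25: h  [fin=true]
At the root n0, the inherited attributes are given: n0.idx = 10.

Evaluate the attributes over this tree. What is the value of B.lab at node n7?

1. n0.idx = 10  [given at root]
2. n1.lab = 26  [26]
3. n2.lab = -4  [B₀.lab - 30]
4. n3.fin = true  [terminal]
5. n4.fin = false  [terminal]
6. n2.fin = -2  [-2]
7. n1.fin = 17  [B₀.lab - 9]
8. n5.idx = 30  [B.fin + 13]
9. n6.off = true  [S.idx > 29]
10. n6.mk = 27  [S.idx * 3 - 63]
11. n7.lab = -7  [C.mk * 2 - 61]
12. n8.hot = 10  [terminal]
13. n9.hot = -1  [terminal]
14. n7.fin = 6  [a₁.hot * -2 + 4]
15. n6.val = true  [C.off == true]
16. n10.hot = 3  [terminal]
17. n11.pre = "qy"  ["qy"]
18. n12.pre = "vp"  ["vp"]
19. n13.fin = true  [terminal]
20. n14.sig = 10  [terminal]
21. n15.fin = true  [terminal]
22. n12.mk = 30  [b.sig + 20]
23. n12.lim = 27  [b.sig * 3 - 3]
24. n12.acc = 19  [len(A.pre) + 17]
25. n16.sig = 22  [terminal]
26. n17.idx = -9  [A₁.acc + A₁.lim - 55]
27. n18.sig = 4  [terminal]
28. n19.fin = true  [terminal]
29. n20.sig = 22  [terminal]
30. n17.cnt = 18  [b₁.sig - 4]
31. n17.live = false  [h.fin == false]
32. n11.mk = 3  [b.sig + S.cnt - 37]
33. n11.lim = 28  [A₁.mk * -2 + 88]
34. n11.acc = 1  [len(A₀.pre) - 1]
35. n5.cnt = 0  [S.idx - 30]
36. n5.live = true  [A.lim == 28]
37. n21.off = false  [S₁.live == false]
38. n21.mk = 3  [(if S₁.live then S₁.cnt else B.fin) + 3]
39. n22.sig = -2  [terminal]
40. n23.hot = 22  [terminal]
41. n24.lab = 19  [b.sig * -2 + 15]
42. n25.fin = true  [terminal]
43. n24.fin = 17  [B.lab - 2]
44. n21.val = true  [C.off == false]
45. n0.cnt = -6  [B.fin + S₀.idx - 33]
46. n0.live = true  [C.val and S₁.live]

-7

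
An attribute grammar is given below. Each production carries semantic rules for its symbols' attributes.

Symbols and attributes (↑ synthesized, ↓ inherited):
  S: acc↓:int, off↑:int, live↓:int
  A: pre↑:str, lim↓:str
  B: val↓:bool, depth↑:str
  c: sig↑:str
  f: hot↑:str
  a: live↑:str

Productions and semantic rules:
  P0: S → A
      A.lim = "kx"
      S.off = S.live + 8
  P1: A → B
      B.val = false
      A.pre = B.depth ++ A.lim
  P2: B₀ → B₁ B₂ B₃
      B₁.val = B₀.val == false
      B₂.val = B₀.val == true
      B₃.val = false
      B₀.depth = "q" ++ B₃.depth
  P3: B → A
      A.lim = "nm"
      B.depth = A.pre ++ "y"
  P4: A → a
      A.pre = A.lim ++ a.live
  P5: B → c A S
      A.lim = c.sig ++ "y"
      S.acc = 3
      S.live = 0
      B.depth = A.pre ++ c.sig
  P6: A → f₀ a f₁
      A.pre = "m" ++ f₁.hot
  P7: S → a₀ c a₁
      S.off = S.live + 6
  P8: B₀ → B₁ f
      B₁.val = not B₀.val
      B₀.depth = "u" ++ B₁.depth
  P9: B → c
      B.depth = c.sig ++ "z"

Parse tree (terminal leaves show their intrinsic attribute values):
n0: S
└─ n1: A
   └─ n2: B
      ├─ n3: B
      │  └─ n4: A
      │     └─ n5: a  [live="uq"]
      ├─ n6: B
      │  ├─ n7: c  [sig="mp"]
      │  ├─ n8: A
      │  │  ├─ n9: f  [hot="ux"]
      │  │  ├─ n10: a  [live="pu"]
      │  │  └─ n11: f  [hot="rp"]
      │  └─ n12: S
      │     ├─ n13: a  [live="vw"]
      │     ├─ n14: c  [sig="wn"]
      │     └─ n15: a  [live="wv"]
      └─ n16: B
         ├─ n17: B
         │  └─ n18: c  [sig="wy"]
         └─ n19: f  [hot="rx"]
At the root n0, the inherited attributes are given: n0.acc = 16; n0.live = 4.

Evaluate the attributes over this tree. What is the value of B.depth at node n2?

"quwyz"

1. n0.acc = 16  [given at root]
2. n0.live = 4  [given at root]
3. n1.lim = "kx"  ["kx"]
4. n2.val = false  [false]
5. n3.val = true  [B₀.val == false]
6. n4.lim = "nm"  ["nm"]
7. n5.live = "uq"  [terminal]
8. n4.pre = "nmuq"  [A.lim ++ a.live]
9. n3.depth = "nmuqy"  [A.pre ++ "y"]
10. n6.val = false  [B₀.val == true]
11. n7.sig = "mp"  [terminal]
12. n8.lim = "mpy"  [c.sig ++ "y"]
13. n9.hot = "ux"  [terminal]
14. n10.live = "pu"  [terminal]
15. n11.hot = "rp"  [terminal]
16. n8.pre = "mrp"  ["m" ++ f₁.hot]
17. n12.acc = 3  [3]
18. n12.live = 0  [0]
19. n13.live = "vw"  [terminal]
20. n14.sig = "wn"  [terminal]
21. n15.live = "wv"  [terminal]
22. n12.off = 6  [S.live + 6]
23. n6.depth = "mrpmp"  [A.pre ++ c.sig]
24. n16.val = false  [false]
25. n17.val = true  [not B₀.val]
26. n18.sig = "wy"  [terminal]
27. n17.depth = "wyz"  [c.sig ++ "z"]
28. n19.hot = "rx"  [terminal]
29. n16.depth = "uwyz"  ["u" ++ B₁.depth]
30. n2.depth = "quwyz"  ["q" ++ B₃.depth]
31. n1.pre = "quwyzkx"  [B.depth ++ A.lim]
32. n0.off = 12  [S.live + 8]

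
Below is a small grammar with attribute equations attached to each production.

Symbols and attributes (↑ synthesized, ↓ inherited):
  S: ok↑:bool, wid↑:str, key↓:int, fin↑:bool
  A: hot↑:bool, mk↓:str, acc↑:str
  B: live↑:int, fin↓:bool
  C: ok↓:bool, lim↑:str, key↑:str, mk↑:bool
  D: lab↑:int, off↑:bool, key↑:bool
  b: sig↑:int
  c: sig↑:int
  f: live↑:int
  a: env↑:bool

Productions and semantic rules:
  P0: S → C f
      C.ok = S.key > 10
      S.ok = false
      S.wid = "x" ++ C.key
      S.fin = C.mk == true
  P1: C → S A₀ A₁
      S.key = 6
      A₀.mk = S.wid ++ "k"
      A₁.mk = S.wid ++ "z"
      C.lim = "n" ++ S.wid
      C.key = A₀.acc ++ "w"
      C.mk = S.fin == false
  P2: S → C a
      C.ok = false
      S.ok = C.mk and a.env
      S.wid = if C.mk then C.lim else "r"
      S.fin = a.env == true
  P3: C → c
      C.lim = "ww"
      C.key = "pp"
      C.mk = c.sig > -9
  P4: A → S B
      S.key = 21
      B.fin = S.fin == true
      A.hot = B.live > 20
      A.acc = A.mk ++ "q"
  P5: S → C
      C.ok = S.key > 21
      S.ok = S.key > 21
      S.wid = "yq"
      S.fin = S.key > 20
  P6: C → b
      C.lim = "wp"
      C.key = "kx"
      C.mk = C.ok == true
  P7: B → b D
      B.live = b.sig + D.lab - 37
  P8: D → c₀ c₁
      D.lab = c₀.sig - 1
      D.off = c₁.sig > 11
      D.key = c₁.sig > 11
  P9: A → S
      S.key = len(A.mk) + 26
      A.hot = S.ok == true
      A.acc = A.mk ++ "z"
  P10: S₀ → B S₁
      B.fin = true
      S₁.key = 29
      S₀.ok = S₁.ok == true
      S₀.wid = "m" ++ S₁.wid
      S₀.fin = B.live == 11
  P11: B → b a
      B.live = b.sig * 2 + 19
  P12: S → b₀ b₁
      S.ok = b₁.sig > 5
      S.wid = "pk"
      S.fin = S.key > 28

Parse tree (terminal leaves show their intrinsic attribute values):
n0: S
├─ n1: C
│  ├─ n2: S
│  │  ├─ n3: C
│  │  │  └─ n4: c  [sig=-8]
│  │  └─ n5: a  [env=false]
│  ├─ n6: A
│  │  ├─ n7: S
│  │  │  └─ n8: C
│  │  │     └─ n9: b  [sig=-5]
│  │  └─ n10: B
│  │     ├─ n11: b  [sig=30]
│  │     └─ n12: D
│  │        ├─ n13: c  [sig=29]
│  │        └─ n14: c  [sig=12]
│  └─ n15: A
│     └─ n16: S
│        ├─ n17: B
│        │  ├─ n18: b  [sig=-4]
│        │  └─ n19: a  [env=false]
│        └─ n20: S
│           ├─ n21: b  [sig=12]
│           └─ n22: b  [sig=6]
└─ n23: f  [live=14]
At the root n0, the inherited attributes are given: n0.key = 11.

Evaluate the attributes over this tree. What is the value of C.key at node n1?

"wwkqw"

1. n0.key = 11  [given at root]
2. n1.ok = true  [S.key > 10]
3. n2.key = 6  [6]
4. n3.ok = false  [false]
5. n4.sig = -8  [terminal]
6. n3.lim = "ww"  ["ww"]
7. n3.key = "pp"  ["pp"]
8. n3.mk = true  [c.sig > -9]
9. n5.env = false  [terminal]
10. n2.ok = false  [C.mk and a.env]
11. n2.wid = "ww"  [if C.mk then C.lim else "r"]
12. n2.fin = false  [a.env == true]
13. n6.mk = "wwk"  [S.wid ++ "k"]
14. n7.key = 21  [21]
15. n8.ok = false  [S.key > 21]
16. n9.sig = -5  [terminal]
17. n8.lim = "wp"  ["wp"]
18. n8.key = "kx"  ["kx"]
19. n8.mk = false  [C.ok == true]
20. n7.ok = false  [S.key > 21]
21. n7.wid = "yq"  ["yq"]
22. n7.fin = true  [S.key > 20]
23. n10.fin = true  [S.fin == true]
24. n11.sig = 30  [terminal]
25. n13.sig = 29  [terminal]
26. n14.sig = 12  [terminal]
27. n12.lab = 28  [c₀.sig - 1]
28. n12.off = true  [c₁.sig > 11]
29. n12.key = true  [c₁.sig > 11]
30. n10.live = 21  [b.sig + D.lab - 37]
31. n6.hot = true  [B.live > 20]
32. n6.acc = "wwkq"  [A.mk ++ "q"]
33. n15.mk = "wwz"  [S.wid ++ "z"]
34. n16.key = 29  [len(A.mk) + 26]
35. n17.fin = true  [true]
36. n18.sig = -4  [terminal]
37. n19.env = false  [terminal]
38. n17.live = 11  [b.sig * 2 + 19]
39. n20.key = 29  [29]
40. n21.sig = 12  [terminal]
41. n22.sig = 6  [terminal]
42. n20.ok = true  [b₁.sig > 5]
43. n20.wid = "pk"  ["pk"]
44. n20.fin = true  [S.key > 28]
45. n16.ok = true  [S₁.ok == true]
46. n16.wid = "mpk"  ["m" ++ S₁.wid]
47. n16.fin = true  [B.live == 11]
48. n15.hot = true  [S.ok == true]
49. n15.acc = "wwzz"  [A.mk ++ "z"]
50. n1.lim = "nww"  ["n" ++ S.wid]
51. n1.key = "wwkqw"  [A₀.acc ++ "w"]
52. n1.mk = true  [S.fin == false]
53. n23.live = 14  [terminal]
54. n0.ok = false  [false]
55. n0.wid = "xwwkqw"  ["x" ++ C.key]
56. n0.fin = true  [C.mk == true]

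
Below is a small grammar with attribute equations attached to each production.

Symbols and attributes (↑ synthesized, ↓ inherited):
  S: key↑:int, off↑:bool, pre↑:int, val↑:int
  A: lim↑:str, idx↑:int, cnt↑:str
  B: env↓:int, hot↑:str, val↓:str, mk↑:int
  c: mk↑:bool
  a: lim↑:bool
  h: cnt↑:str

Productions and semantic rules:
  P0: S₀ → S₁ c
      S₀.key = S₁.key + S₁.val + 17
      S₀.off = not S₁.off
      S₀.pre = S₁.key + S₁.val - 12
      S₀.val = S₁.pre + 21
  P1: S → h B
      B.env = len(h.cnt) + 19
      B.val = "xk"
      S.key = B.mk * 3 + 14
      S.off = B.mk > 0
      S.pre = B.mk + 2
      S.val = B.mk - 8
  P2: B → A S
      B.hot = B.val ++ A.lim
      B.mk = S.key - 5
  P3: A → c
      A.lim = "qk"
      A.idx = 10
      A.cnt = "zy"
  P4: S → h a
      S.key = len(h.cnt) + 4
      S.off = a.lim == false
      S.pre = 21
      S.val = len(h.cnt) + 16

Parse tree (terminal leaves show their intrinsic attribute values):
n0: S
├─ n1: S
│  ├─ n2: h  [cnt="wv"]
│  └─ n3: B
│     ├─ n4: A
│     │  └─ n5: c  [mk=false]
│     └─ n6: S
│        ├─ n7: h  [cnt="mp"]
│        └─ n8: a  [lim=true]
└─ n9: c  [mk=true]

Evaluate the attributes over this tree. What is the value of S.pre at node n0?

1. n2.cnt = "wv"  [terminal]
2. n3.env = 21  [len(h.cnt) + 19]
3. n3.val = "xk"  ["xk"]
4. n5.mk = false  [terminal]
5. n4.lim = "qk"  ["qk"]
6. n4.idx = 10  [10]
7. n4.cnt = "zy"  ["zy"]
8. n7.cnt = "mp"  [terminal]
9. n8.lim = true  [terminal]
10. n6.key = 6  [len(h.cnt) + 4]
11. n6.off = false  [a.lim == false]
12. n6.pre = 21  [21]
13. n6.val = 18  [len(h.cnt) + 16]
14. n3.hot = "xkqk"  [B.val ++ A.lim]
15. n3.mk = 1  [S.key - 5]
16. n1.key = 17  [B.mk * 3 + 14]
17. n1.off = true  [B.mk > 0]
18. n1.pre = 3  [B.mk + 2]
19. n1.val = -7  [B.mk - 8]
20. n9.mk = true  [terminal]
21. n0.key = 27  [S₁.key + S₁.val + 17]
22. n0.off = false  [not S₁.off]
23. n0.pre = -2  [S₁.key + S₁.val - 12]
24. n0.val = 24  [S₁.pre + 21]

-2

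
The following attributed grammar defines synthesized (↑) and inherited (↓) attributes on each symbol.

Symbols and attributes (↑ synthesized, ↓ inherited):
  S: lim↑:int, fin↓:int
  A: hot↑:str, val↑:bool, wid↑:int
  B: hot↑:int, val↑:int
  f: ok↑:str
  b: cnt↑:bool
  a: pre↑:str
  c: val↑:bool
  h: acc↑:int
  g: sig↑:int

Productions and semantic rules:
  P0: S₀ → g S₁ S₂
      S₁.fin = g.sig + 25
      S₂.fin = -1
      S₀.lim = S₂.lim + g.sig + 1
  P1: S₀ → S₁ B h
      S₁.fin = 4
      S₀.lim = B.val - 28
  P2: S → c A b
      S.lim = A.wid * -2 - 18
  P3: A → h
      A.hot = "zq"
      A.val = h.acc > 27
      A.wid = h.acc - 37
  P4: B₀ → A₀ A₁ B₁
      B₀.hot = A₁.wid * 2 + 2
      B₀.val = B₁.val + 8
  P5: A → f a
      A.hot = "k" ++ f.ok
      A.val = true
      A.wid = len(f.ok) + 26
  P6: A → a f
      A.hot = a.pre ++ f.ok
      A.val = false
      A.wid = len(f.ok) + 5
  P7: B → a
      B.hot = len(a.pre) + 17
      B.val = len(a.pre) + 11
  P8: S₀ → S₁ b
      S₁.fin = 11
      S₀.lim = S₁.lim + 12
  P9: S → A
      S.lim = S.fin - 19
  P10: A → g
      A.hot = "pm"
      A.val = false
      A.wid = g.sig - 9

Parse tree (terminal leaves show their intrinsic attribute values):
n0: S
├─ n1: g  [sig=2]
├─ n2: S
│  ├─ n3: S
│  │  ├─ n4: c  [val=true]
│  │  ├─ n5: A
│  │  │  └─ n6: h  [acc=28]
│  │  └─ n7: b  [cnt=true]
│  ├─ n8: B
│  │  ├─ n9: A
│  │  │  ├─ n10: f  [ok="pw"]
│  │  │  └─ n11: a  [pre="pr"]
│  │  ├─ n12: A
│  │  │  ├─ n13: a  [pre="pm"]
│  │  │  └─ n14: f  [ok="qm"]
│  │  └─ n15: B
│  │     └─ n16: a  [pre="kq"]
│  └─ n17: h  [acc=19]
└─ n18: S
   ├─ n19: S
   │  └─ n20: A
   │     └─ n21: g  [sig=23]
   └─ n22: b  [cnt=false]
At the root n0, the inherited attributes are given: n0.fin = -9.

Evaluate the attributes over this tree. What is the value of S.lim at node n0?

7

1. n0.fin = -9  [given at root]
2. n1.sig = 2  [terminal]
3. n2.fin = 27  [g.sig + 25]
4. n3.fin = 4  [4]
5. n4.val = true  [terminal]
6. n6.acc = 28  [terminal]
7. n5.hot = "zq"  ["zq"]
8. n5.val = true  [h.acc > 27]
9. n5.wid = -9  [h.acc - 37]
10. n7.cnt = true  [terminal]
11. n3.lim = 0  [A.wid * -2 - 18]
12. n10.ok = "pw"  [terminal]
13. n11.pre = "pr"  [terminal]
14. n9.hot = "kpw"  ["k" ++ f.ok]
15. n9.val = true  [true]
16. n9.wid = 28  [len(f.ok) + 26]
17. n13.pre = "pm"  [terminal]
18. n14.ok = "qm"  [terminal]
19. n12.hot = "pmqm"  [a.pre ++ f.ok]
20. n12.val = false  [false]
21. n12.wid = 7  [len(f.ok) + 5]
22. n16.pre = "kq"  [terminal]
23. n15.hot = 19  [len(a.pre) + 17]
24. n15.val = 13  [len(a.pre) + 11]
25. n8.hot = 16  [A₁.wid * 2 + 2]
26. n8.val = 21  [B₁.val + 8]
27. n17.acc = 19  [terminal]
28. n2.lim = -7  [B.val - 28]
29. n18.fin = -1  [-1]
30. n19.fin = 11  [11]
31. n21.sig = 23  [terminal]
32. n20.hot = "pm"  ["pm"]
33. n20.val = false  [false]
34. n20.wid = 14  [g.sig - 9]
35. n19.lim = -8  [S.fin - 19]
36. n22.cnt = false  [terminal]
37. n18.lim = 4  [S₁.lim + 12]
38. n0.lim = 7  [S₂.lim + g.sig + 1]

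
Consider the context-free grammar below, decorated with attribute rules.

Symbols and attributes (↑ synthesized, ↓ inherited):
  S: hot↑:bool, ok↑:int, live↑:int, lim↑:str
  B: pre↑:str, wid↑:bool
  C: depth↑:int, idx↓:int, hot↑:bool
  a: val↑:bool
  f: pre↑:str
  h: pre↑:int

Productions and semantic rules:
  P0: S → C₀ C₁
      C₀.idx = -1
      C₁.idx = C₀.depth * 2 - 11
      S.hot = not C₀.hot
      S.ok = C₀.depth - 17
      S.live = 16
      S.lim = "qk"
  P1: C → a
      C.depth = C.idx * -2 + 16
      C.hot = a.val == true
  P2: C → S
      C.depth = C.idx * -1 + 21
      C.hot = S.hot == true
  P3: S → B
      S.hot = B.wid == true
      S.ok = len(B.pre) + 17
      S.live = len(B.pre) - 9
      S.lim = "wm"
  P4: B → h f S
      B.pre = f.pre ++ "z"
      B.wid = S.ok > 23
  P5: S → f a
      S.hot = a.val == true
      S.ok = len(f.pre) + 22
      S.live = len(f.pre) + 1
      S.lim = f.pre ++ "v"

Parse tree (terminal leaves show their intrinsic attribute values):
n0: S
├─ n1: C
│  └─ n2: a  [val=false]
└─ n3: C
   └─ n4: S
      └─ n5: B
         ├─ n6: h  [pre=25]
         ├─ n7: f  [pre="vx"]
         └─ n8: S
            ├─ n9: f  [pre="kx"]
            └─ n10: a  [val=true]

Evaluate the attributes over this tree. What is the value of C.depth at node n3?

-4

1. n1.idx = -1  [-1]
2. n2.val = false  [terminal]
3. n1.depth = 18  [C.idx * -2 + 16]
4. n1.hot = false  [a.val == true]
5. n3.idx = 25  [C₀.depth * 2 - 11]
6. n6.pre = 25  [terminal]
7. n7.pre = "vx"  [terminal]
8. n9.pre = "kx"  [terminal]
9. n10.val = true  [terminal]
10. n8.hot = true  [a.val == true]
11. n8.ok = 24  [len(f.pre) + 22]
12. n8.live = 3  [len(f.pre) + 1]
13. n8.lim = "kxv"  [f.pre ++ "v"]
14. n5.pre = "vxz"  [f.pre ++ "z"]
15. n5.wid = true  [S.ok > 23]
16. n4.hot = true  [B.wid == true]
17. n4.ok = 20  [len(B.pre) + 17]
18. n4.live = -6  [len(B.pre) - 9]
19. n4.lim = "wm"  ["wm"]
20. n3.depth = -4  [C.idx * -1 + 21]
21. n3.hot = true  [S.hot == true]
22. n0.hot = true  [not C₀.hot]
23. n0.ok = 1  [C₀.depth - 17]
24. n0.live = 16  [16]
25. n0.lim = "qk"  ["qk"]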